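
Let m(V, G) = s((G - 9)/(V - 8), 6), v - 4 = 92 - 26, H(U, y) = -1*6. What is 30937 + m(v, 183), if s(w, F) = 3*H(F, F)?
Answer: 30919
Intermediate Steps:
H(U, y) = -6
s(w, F) = -18 (s(w, F) = 3*(-6) = -18)
v = 70 (v = 4 + (92 - 26) = 4 + 66 = 70)
m(V, G) = -18
30937 + m(v, 183) = 30937 - 18 = 30919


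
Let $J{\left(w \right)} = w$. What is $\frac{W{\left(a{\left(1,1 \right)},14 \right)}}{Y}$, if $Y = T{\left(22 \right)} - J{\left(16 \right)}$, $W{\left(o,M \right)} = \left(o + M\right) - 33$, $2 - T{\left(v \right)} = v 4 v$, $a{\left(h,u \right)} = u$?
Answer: $\frac{3}{325} \approx 0.0092308$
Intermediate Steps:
$T{\left(v \right)} = 2 - 4 v^{2}$ ($T{\left(v \right)} = 2 - v 4 v = 2 - 4 v v = 2 - 4 v^{2}$)
$W{\left(o,M \right)} = -33 + M + o$ ($W{\left(o,M \right)} = \left(M + o\right) - 33 = -33 + M + o$)
$Y = -1950$ ($Y = \left(2 - 4 \cdot 22^{2}\right) - 16 = \left(2 - 1936\right) - 16 = -1934 - 16 = -1950$)
$\frac{W{\left(a{\left(1,1 \right)},14 \right)}}{Y} = \frac{-33 + 14 + 1}{-1950} = \left(-18\right) \left(- \frac{1}{1950}\right) = \frac{3}{325}$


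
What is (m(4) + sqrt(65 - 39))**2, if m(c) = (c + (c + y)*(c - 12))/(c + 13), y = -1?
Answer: 7914/289 - 40*sqrt(26)/17 ≈ 15.386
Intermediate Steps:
m(c) = (c + (-1 + c)*(-12 + c))/(13 + c) (m(c) = (c + (c - 1)*(c - 12))/(c + 13) = (c + (-1 + c)*(-12 + c))/(13 + c))
(m(4) + sqrt(65 - 39))**2 = ((12 + 4**2 - 12*4)/(13 + 4) + sqrt(65 - 39))**2 = ((12 + 16 - 48)/17 + sqrt(26))**2 = ((1/17)*(-20) + sqrt(26))**2 = (-20/17 + sqrt(26))**2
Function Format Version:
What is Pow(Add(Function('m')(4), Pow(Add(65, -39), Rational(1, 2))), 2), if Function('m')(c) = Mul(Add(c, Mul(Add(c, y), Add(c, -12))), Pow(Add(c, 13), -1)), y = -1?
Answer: Add(Rational(7914, 289), Mul(Rational(-40, 17), Pow(26, Rational(1, 2)))) ≈ 15.386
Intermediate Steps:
Function('m')(c) = Mul(Pow(Add(13, c), -1), Add(c, Mul(Add(-1, c), Add(-12, c)))) (Function('m')(c) = Mul(Add(c, Mul(Add(c, -1), Add(c, -12))), Pow(Add(c, 13), -1)) = Mul(Add(c, Mul(Add(-1, c), Add(-12, c))), Pow(Add(13, c), -1)) = Mul(Pow(Add(13, c), -1), Add(c, Mul(Add(-1, c), Add(-12, c)))))
Pow(Add(Function('m')(4), Pow(Add(65, -39), Rational(1, 2))), 2) = Pow(Add(Mul(Pow(Add(13, 4), -1), Add(12, Pow(4, 2), Mul(-12, 4))), Pow(Add(65, -39), Rational(1, 2))), 2) = Pow(Add(Mul(Pow(17, -1), Add(12, 16, -48)), Pow(26, Rational(1, 2))), 2) = Pow(Add(Mul(Rational(1, 17), -20), Pow(26, Rational(1, 2))), 2) = Pow(Add(Rational(-20, 17), Pow(26, Rational(1, 2))), 2)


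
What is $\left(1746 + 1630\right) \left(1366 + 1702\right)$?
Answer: $10357568$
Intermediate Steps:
$\left(1746 + 1630\right) \left(1366 + 1702\right) = 3376 \cdot 3068 = 10357568$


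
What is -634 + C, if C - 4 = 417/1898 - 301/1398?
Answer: -417908213/663351 ≈ -630.00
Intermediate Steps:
C = 2656321/663351 (C = 4 + (417/1898 - 301/1398) = 4 + 2917/663351 = 2656321/663351 ≈ 4.0044)
-634 + C = -634 + 2656321/663351 = -417908213/663351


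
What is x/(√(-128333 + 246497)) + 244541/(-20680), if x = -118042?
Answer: -473/40 - 59021*√29541/29541 ≈ -355.22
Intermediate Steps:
x/(√(-128333 + 246497)) + 244541/(-20680) = -118042/√(-128333 + 246497) + 244541/(-20680) = -118042*√29541/59082 + 244541*(-1/20680) = -118042*√29541/59082 - 473/40 = -59021*√29541/29541 - 473/40 = -473/40 - 59021*√29541/29541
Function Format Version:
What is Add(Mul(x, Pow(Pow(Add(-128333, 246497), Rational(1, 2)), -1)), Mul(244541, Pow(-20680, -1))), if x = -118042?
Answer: Add(Rational(-473, 40), Mul(Rational(-59021, 29541), Pow(29541, Rational(1, 2)))) ≈ -355.22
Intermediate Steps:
Add(Mul(x, Pow(Pow(Add(-128333, 246497), Rational(1, 2)), -1)), Mul(244541, Pow(-20680, -1))) = Add(Mul(-118042, Pow(Pow(Add(-128333, 246497), Rational(1, 2)), -1)), Mul(244541, Pow(-20680, -1))) = Add(Mul(-118042, Pow(Pow(118164, Rational(1, 2)), -1)), Mul(244541, Rational(-1, 20680))) = Add(Mul(-118042, Pow(Mul(2, Pow(29541, Rational(1, 2))), -1)), Rational(-473, 40)) = Add(Mul(-118042, Mul(Rational(1, 59082), Pow(29541, Rational(1, 2)))), Rational(-473, 40)) = Add(Mul(Rational(-59021, 29541), Pow(29541, Rational(1, 2))), Rational(-473, 40)) = Add(Rational(-473, 40), Mul(Rational(-59021, 29541), Pow(29541, Rational(1, 2))))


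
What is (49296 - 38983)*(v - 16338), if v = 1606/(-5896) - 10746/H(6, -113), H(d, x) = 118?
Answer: -2679118637551/15812 ≈ -1.6944e+8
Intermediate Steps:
v = -1444271/15812 (v = 1606/(-5896) - 10746/118 = 1606*(-1/5896) - 10746*1/118 = -73/268 - 5373/59 = -1444271/15812 ≈ -91.340)
(49296 - 38983)*(v - 16338) = (49296 - 38983)*(-1444271/15812 - 16338) = 10313*(-259780727/15812) = -2679118637551/15812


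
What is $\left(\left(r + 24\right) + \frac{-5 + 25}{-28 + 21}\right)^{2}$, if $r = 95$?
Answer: $\frac{660969}{49} \approx 13489.0$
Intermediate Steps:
$\left(\left(r + 24\right) + \frac{-5 + 25}{-28 + 21}\right)^{2} = \left(\left(95 + 24\right) + \frac{-5 + 25}{-28 + 21}\right)^{2} = \left(119 + \frac{20}{-7}\right)^{2} = \left(119 + 20 \left(- \frac{1}{7}\right)\right)^{2} = \left(119 - \frac{20}{7}\right)^{2} = \left(\frac{813}{7}\right)^{2} = \frac{660969}{49}$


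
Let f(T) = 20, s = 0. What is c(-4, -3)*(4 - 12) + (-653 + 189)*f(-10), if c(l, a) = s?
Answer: -9280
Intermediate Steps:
c(l, a) = 0
c(-4, -3)*(4 - 12) + (-653 + 189)*f(-10) = 0*(4 - 12) + (-653 + 189)*20 = 0*(-8) - 464*20 = 0 - 9280 = -9280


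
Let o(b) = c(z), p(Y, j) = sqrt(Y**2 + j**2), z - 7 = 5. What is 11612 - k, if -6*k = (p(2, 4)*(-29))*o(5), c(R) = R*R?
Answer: 11612 - 1392*sqrt(5) ≈ 8499.4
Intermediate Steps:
z = 12 (z = 7 + 5 = 12)
c(R) = R**2
o(b) = 144 (o(b) = 12**2 = 144)
k = 1392*sqrt(5) (k = -sqrt(2**2 + 4**2)*(-29)*144/6 = -sqrt(4 + 16)*(-29)*144/6 = -sqrt(20)*(-29)*144/6 = -(2*sqrt(5))*(-29)*144/6 = -(-58*sqrt(5))*144/6 = -(-1392)*sqrt(5) = 1392*sqrt(5) ≈ 3112.6)
11612 - k = 11612 - 1392*sqrt(5)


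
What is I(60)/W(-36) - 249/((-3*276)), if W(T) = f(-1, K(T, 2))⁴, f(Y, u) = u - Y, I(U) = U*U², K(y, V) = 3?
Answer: 116479/138 ≈ 844.05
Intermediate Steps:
I(U) = U³
W(T) = 256 (W(T) = (3 - 1*(-1))⁴ = (3 + 1)⁴ = 4⁴ = 256)
I(60)/W(-36) - 249/((-3*276)) = 60³/256 - 249/((-3*276)) = 216000*(1/256) - 249/(-828) = 3375/4 - 249*(-1/828) = 3375/4 + 83/276 = 116479/138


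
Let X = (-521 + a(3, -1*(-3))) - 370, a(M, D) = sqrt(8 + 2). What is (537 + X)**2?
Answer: (-354 + sqrt(10))**2 ≈ 1.2309e+5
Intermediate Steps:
a(M, D) = sqrt(10)
X = -891 + sqrt(10) (X = (-521 + sqrt(10)) - 370 = -891 + sqrt(10) ≈ -887.84)
(537 + X)**2 = (537 + (-891 + sqrt(10)))**2 = (-354 + sqrt(10))**2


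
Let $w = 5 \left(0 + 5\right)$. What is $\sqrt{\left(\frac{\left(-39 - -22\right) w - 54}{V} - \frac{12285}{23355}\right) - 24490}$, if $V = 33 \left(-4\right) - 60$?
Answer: $\frac{i \sqrt{422151716955}}{4152} \approx 156.49 i$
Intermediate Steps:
$w = 25$ ($w = 5 \cdot 5 = 25$)
$V = -192$ ($V = -132 - 60 = -192$)
$\sqrt{\left(\frac{\left(-39 - -22\right) w - 54}{V} - \frac{12285}{23355}\right) - 24490} = \sqrt{\left(\frac{\left(-39 - -22\right) 25 - 54}{-192} - \frac{12285}{23355}\right) - 24490} = \sqrt{\left(\left(\left(-39 + 22\right) 25 - 54\right) \left(- \frac{1}{192}\right) - \frac{91}{173}\right) - 24490} = \sqrt{\left(\left(\left(-17\right) 25 - 54\right) \left(- \frac{1}{192}\right) - \frac{91}{173}\right) - 24490} = \sqrt{\left(\left(-425 - 54\right) \left(- \frac{1}{192}\right) - \frac{91}{173}\right) - 24490} = \sqrt{\left(\left(-479\right) \left(- \frac{1}{192}\right) - \frac{91}{173}\right) - 24490} = \sqrt{\left(\frac{479}{192} - \frac{91}{173}\right) - 24490} = \sqrt{\frac{65395}{33216} - 24490} = \sqrt{- \frac{813394445}{33216}} = \frac{i \sqrt{422151716955}}{4152}$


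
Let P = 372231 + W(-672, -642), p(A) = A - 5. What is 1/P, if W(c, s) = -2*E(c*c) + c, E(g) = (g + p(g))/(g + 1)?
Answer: 451585/167788664689 ≈ 2.6914e-6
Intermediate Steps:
p(A) = -5 + A
E(g) = (-5 + 2*g)/(1 + g) (E(g) = (g + (-5 + g))/(g + 1) = (-5 + 2*g)/(1 + g))
W(c, s) = c - 2*(-5 + 2*c**2)/(1 + c**2) (W(c, s) = -2*(-5 + 2*(c*c))/(1 + c*c) + c = -2*(-5 + 2*c**2)/(1 + c**2) + c = c - 2*(-5 + 2*c**2)/(1 + c**2))
P = 167788664689/451585 (P = 372231 + (10 - 672 + (-672)**3 - 4*(-672)**2)/(1 + (-672)**2) = 372231 + (10 - 672 - 303464448 - 4*451584)/(1 + 451584) = 372231 + (10 - 672 - 303464448 - 1806336)/451585 = 372231 + (1/451585)*(-305271446) = 372231 - 305271446/451585 = 167788664689/451585 ≈ 3.7156e+5)
1/P = 1/(167788664689/451585) = 451585/167788664689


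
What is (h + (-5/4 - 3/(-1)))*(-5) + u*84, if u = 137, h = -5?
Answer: 46097/4 ≈ 11524.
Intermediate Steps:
(h + (-5/4 - 3/(-1)))*(-5) + u*84 = (-5 + (-5/4 - 3/(-1)))*(-5) + 137*84 = (-5 + (-5*¼ - 3*(-1)))*(-5) + 11508 = (-5 + (-5/4 + 3))*(-5) + 11508 = (-5 + 7/4)*(-5) + 11508 = -13/4*(-5) + 11508 = 65/4 + 11508 = 46097/4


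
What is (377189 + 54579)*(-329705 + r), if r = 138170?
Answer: -82698683880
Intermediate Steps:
(377189 + 54579)*(-329705 + r) = (377189 + 54579)*(-329705 + 138170) = 431768*(-191535) = -82698683880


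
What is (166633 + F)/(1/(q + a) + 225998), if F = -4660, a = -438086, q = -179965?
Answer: 100107574623/139678289897 ≈ 0.71670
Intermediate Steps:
(166633 + F)/(1/(q + a) + 225998) = (166633 - 4660)/(1/(-179965 - 438086) + 225998) = 161973/(1/(-618051) + 225998) = 161973/(-1/618051 + 225998) = 161973/(139678289897/618051) = 161973*(618051/139678289897) = 100107574623/139678289897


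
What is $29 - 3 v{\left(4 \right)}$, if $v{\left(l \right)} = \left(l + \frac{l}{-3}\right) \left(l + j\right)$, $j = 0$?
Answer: $-3$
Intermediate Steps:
$v{\left(l \right)} = \frac{2 l^{2}}{3}$ ($v{\left(l \right)} = \left(l + \frac{l}{-3}\right) \left(l + 0\right) = \left(l + l \left(- \frac{1}{3}\right)\right) l = \left(l - \frac{l}{3}\right) l = \frac{2 l}{3} l = \frac{2 l^{2}}{3}$)
$29 - 3 v{\left(4 \right)} = 29 - 3 \frac{2 \cdot 4^{2}}{3} = 29 - 3 \cdot \frac{2}{3} \cdot 16 = 29 - 32 = -3$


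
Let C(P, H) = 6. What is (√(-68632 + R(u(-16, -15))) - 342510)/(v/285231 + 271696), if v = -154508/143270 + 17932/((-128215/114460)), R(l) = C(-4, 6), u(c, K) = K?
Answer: -89729259195857726025/71177705089466972959 + 523951179211455*I*√68626/142355410178933945918 ≈ -1.2606 + 0.00096419*I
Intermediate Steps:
R(l) = 6
v = -29408101531762/1836936305 (v = -154508*1/143270 + 17932/((-128215*1/114460)) = -77254/71635 + 17932/(-25643/22892) = -77254/71635 + 17932*(-22892/25643) = -77254/71635 - 410499344/25643 = -29408101531762/1836936305 ≈ -16009.)
(√(-68632 + R(u(-16, -15))) - 342510)/(v/285231 + 271696) = (√(-68632 + 6) - 342510)/(-29408101531762/1836936305/285231 + 271696) = (√(-68626) - 342510)/(-29408101531762/1836936305*1/285231 + 271696) = (I*√68626 - 342510)/(-29408101531762/523951179211455 + 271696) = (-342510 + I*√68626)/(142355410178933945918/523951179211455) = (-342510 + I*√68626)*(523951179211455/142355410178933945918) = -89729259195857726025/71177705089466972959 + 523951179211455*I*√68626/142355410178933945918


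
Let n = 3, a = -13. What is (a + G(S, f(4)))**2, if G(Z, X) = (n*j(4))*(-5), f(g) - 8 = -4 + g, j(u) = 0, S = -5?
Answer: 169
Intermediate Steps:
f(g) = 4 + g (f(g) = 8 + (-4 + g) = 4 + g)
G(Z, X) = 0 (G(Z, X) = (3*0)*(-5) = 0*(-5) = 0)
(a + G(S, f(4)))**2 = (-13 + 0)**2 = (-13)**2 = 169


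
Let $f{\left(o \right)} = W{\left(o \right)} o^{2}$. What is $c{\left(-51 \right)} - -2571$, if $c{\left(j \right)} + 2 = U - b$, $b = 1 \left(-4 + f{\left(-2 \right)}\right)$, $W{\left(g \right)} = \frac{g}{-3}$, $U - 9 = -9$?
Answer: $\frac{7711}{3} \approx 2570.3$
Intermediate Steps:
$U = 0$ ($U = 9 - 9 = 0$)
$W{\left(g \right)} = - \frac{g}{3}$ ($W{\left(g \right)} = g \left(- \frac{1}{3}\right) = - \frac{g}{3}$)
$f{\left(o \right)} = - \frac{o^{3}}{3}$ ($f{\left(o \right)} = - \frac{o}{3} o^{2} = - \frac{o^{3}}{3}$)
$b = - \frac{4}{3}$ ($b = 1 \left(-4 - \frac{\left(-2\right)^{3}}{3}\right) = 1 \left(-4 - - \frac{8}{3}\right) = 1 \left(-4 + \frac{8}{3}\right) = 1 \left(- \frac{4}{3}\right) = - \frac{4}{3} \approx -1.3333$)
$c{\left(j \right)} = - \frac{2}{3}$ ($c{\left(j \right)} = -2 + \left(0 - - \frac{4}{3}\right) = -2 + \left(0 + \frac{4}{3}\right) = -2 + \frac{4}{3} = - \frac{2}{3}$)
$c{\left(-51 \right)} - -2571 = - \frac{2}{3} - -2571 = - \frac{2}{3} + 2571 = \frac{7711}{3}$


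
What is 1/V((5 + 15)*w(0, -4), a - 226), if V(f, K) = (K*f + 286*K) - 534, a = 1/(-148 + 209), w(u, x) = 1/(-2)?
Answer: -61/3837234 ≈ -1.5897e-5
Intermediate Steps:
w(u, x) = -½
a = 1/61 ≈ 0.016393
V(f, K) = -534 + 286*K + K*f (V(f, K) = (286*K + K*f) - 534 = -534 + 286*K + K*f)
1/V((5 + 15)*w(0, -4), a - 226) = 1/(-534 + 286*(1/61 - 226) + (1/61 - 226)*((5 + 15)*(-½))) = 1/(-534 + 286*(-13785/61) - 275700*(-1)/(61*2)) = 1/(-534 - 3942510/61 - 13785/61*(-10)) = 1/(-534 - 3942510/61 + 137850/61) = 1/(-3837234/61) = -61/3837234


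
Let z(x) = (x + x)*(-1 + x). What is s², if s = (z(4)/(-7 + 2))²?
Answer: 331776/625 ≈ 530.84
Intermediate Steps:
z(x) = 2*x*(-1 + x) (z(x) = (2*x)*(-1 + x) = 2*x*(-1 + x))
s = 576/25 (s = ((2*4*(-1 + 4))/(-7 + 2))² = ((2*4*3)/(-5))² = (24*(-⅕))² = (-24/5)² = 576/25 ≈ 23.040)
s² = (576/25)² = 331776/625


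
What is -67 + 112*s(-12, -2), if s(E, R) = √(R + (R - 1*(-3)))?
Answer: -67 + 112*I ≈ -67.0 + 112.0*I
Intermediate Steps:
s(E, R) = √(3 + 2*R) (s(E, R) = √(R + (R + 3)) = √(R + (3 + R)) = √(3 + 2*R))
-67 + 112*s(-12, -2) = -67 + 112*√(3 + 2*(-2)) = -67 + 112*√(3 - 4) = -67 + 112*√(-1) = -67 + 112*I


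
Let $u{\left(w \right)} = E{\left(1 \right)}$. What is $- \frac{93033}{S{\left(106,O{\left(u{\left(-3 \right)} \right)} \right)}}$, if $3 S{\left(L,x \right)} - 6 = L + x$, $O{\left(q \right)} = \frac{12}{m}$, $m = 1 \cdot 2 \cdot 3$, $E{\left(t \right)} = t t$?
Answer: $- \frac{93033}{38} \approx -2448.2$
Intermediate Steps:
$E{\left(t \right)} = t^{2}$
$m = 6$ ($m = 2 \cdot 3 = 6$)
$u{\left(w \right)} = 1$ ($u{\left(w \right)} = 1^{2} = 1$)
$O{\left(q \right)} = 2$ ($O{\left(q \right)} = \frac{12}{6} = 12 \cdot \frac{1}{6} = 2$)
$S{\left(L,x \right)} = 2 + \frac{L}{3} + \frac{x}{3}$ ($S{\left(L,x \right)} = 2 + \frac{L + x}{3} = 2 + \left(\frac{L}{3} + \frac{x}{3}\right) = 2 + \frac{L}{3} + \frac{x}{3}$)
$- \frac{93033}{S{\left(106,O{\left(u{\left(-3 \right)} \right)} \right)}} = - \frac{93033}{2 + \frac{1}{3} \cdot 106 + \frac{1}{3} \cdot 2} = - \frac{93033}{2 + \frac{106}{3} + \frac{2}{3}} = - \frac{93033}{38}$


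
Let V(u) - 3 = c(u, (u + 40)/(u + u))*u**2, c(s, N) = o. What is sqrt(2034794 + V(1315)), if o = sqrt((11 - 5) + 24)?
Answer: sqrt(2034797 + 1729225*sqrt(30)) ≈ 3392.1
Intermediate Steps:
o = sqrt(30) (o = sqrt(6 + 24) = sqrt(30) ≈ 5.4772)
c(s, N) = sqrt(30)
V(u) = 3 + sqrt(30)*u**2
sqrt(2034794 + V(1315)) = sqrt(2034794 + (3 + sqrt(30)*1315**2)) = sqrt(2034794 + (3 + sqrt(30)*1729225)) = sqrt(2034794 + (3 + 1729225*sqrt(30))) = sqrt(2034797 + 1729225*sqrt(30))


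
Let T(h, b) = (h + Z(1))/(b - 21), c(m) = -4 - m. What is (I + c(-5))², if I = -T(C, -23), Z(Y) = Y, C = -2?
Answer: 1849/1936 ≈ 0.95506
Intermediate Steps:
T(h, b) = (1 + h)/(-21 + b) (T(h, b) = (h + 1)/(b - 21) = (1 + h)/(-21 + b))
I = -1/44 (I = -(1 - 2)/(-21 - 23) = -(-1)/(-44) = -(-1)*(-1)/44 = -1*1/44 = -1/44 ≈ -0.022727)
(I + c(-5))² = (-1/44 + (-4 - 1*(-5)))² = (-1/44 + (-4 + 5))² = (-1/44 + 1)² = (43/44)² = 1849/1936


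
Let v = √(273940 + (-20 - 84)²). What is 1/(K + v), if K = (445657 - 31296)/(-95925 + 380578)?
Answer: -117949101733/23072846802906883 + 162054660818*√71189/23072846802906883 ≈ 0.0018689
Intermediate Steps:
K = 414361/284653 ≈ 1.4557
v = 2*√71189 (v = √(273940 + (-104)²) = √(273940 + 10816) = √284756 = 2*√71189 ≈ 533.63)
1/(K + v) = 1/(414361/284653 + 2*√71189)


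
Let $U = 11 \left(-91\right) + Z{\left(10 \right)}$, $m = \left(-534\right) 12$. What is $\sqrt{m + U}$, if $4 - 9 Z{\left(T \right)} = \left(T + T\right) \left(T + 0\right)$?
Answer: $\frac{i \sqrt{66877}}{3} \approx 86.202 i$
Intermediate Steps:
$Z{\left(T \right)} = \frac{4}{9} - \frac{2 T^{2}}{9}$ ($Z{\left(T \right)} = \frac{4}{9} - \frac{\left(T + T\right) \left(T + 0\right)}{9} = \frac{4}{9} - \frac{2 T T}{9} = \frac{4}{9} - \frac{2 T^{2}}{9}$)
$m = -6408$
$U = - \frac{9205}{9}$ ($U = 11 \left(-91\right) + \left(\frac{4}{9} - \frac{2 \cdot 10^{2}}{9}\right) = -1001 + \left(\frac{4}{9} - \frac{200}{9}\right) = -1001 - \frac{196}{9} = - \frac{9205}{9} \approx -1022.8$)
$\sqrt{m + U} = \sqrt{-6408 - \frac{9205}{9}} = \sqrt{- \frac{66877}{9}} = \frac{i \sqrt{66877}}{3}$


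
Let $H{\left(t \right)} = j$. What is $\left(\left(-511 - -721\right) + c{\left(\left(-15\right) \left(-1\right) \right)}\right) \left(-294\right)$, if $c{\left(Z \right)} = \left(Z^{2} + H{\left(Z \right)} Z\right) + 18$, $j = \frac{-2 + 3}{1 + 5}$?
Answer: $-133917$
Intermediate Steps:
$j = \frac{1}{6}$ ($j = 1 \cdot \frac{1}{6} = \frac{1}{6} \approx 0.16667$)
$H{\left(t \right)} = \frac{1}{6}$
$c{\left(Z \right)} = 18 + Z^{2} + \frac{Z}{6}$ ($c{\left(Z \right)} = \left(Z^{2} + \frac{Z}{6}\right) + 18 = 18 + Z^{2} + \frac{Z}{6}$)
$\left(\left(-511 - -721\right) + c{\left(\left(-15\right) \left(-1\right) \right)}\right) \left(-294\right) = \left(\left(-511 - -721\right) + \left(18 + \left(\left(-15\right) \left(-1\right)\right)^{2} + \frac{\left(-15\right) \left(-1\right)}{6}\right)\right) \left(-294\right) = \left(\left(-511 + 721\right) + \left(18 + 15^{2} + \frac{1}{6} \cdot 15\right)\right) \left(-294\right) = \left(210 + \left(18 + 225 + \frac{5}{2}\right)\right) \left(-294\right) = \left(210 + \frac{491}{2}\right) \left(-294\right) = \frac{911}{2} \left(-294\right) = -133917$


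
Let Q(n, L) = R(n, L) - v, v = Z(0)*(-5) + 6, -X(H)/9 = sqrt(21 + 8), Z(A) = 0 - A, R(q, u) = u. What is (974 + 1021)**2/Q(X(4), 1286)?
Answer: 796005/256 ≈ 3109.4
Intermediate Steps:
Z(A) = -A
X(H) = -9*sqrt(29) (X(H) = -9*sqrt(21 + 8) = -9*sqrt(29))
v = 6 (v = -1*0*(-5) + 6 = 0*(-5) + 6 = 0 + 6 = 6)
Q(n, L) = -6 + L (Q(n, L) = L - 1*6 = L - 6 = -6 + L)
(974 + 1021)**2/Q(X(4), 1286) = (974 + 1021)**2/(-6 + 1286) = 1995**2/1280 = 3980025*(1/1280) = 796005/256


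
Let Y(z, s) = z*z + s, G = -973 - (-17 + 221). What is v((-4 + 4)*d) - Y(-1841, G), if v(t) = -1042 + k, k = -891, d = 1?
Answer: -3390037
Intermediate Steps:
G = -1177 (G = -973 - 1*204 = -973 - 204 = -1177)
Y(z, s) = s + z**2 (Y(z, s) = z**2 + s = s + z**2)
v(t) = -1933 (v(t) = -1042 - 891 = -1933)
v((-4 + 4)*d) - Y(-1841, G) = -1933 - (-1177 + (-1841)**2) = -1933 - (-1177 + 3389281) = -1933 - 1*3388104 = -1933 - 3388104 = -3390037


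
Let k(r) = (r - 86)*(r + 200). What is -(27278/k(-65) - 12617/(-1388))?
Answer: -219335681/28294380 ≈ -7.7519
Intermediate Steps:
k(r) = (-86 + r)*(200 + r)
-(27278/k(-65) - 12617/(-1388)) = -(27278/(-17200 + (-65)**2 + 114*(-65)) - 12617/(-1388)) = -(27278/(-17200 + 4225 - 7410) - 12617*(-1/1388)) = -(27278/(-20385) + 12617/1388) = -(27278*(-1/20385) + 12617/1388) = -(-27278/20385 + 12617/1388) = -1*219335681/28294380 = -219335681/28294380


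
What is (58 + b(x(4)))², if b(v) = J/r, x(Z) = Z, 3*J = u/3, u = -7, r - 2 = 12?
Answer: 1087849/324 ≈ 3357.6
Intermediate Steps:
r = 14 (r = 2 + 12 = 14)
J = -7/9 (J = (-7/3)/3 = (-7*⅓)/3 = (⅓)*(-7/3) = -7/9 ≈ -0.77778)
b(v) = -1/18 (b(v) = -7/9/14 = -7/9*1/14 = -1/18)
(58 + b(x(4)))² = (58 - 1/18)² = (1043/18)² = 1087849/324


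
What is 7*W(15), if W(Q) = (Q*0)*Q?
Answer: 0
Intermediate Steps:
W(Q) = 0 (W(Q) = 0*Q = 0)
7*W(15) = 7*0 = 0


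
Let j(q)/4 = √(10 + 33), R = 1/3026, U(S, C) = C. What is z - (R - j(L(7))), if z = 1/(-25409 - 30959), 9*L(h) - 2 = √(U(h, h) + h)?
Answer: -29697/85284784 + 4*√43 ≈ 26.229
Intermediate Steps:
R = 1/3026 ≈ 0.00033047
L(h) = 2/9 + √2*√h/9 (L(h) = 2/9 + √(h + h)/9 = 2/9 + √(2*h)/9 = 2/9 + (√2*√h)/9 = 2/9 + √2*√h/9)
j(q) = 4*√43 (j(q) = 4*√(10 + 33) = 4*√43)
z = -1/56368 (z = 1/(-56368) = -1/56368 ≈ -1.7741e-5)
z - (R - j(L(7))) = -1/56368 - (1/3026 - 4*√43) = -1/56368 + (-1/3026 + 4*√43) = -29697/85284784 + 4*√43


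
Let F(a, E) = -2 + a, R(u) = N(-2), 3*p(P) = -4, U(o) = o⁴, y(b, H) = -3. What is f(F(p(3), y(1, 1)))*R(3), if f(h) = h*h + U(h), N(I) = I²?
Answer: 43600/81 ≈ 538.27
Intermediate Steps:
p(P) = -4/3 (p(P) = (⅓)*(-4) = -4/3)
R(u) = 4 (R(u) = (-2)² = 4)
f(h) = h² + h⁴ (f(h) = h*h + h⁴ = h² + h⁴)
f(F(p(3), y(1, 1)))*R(3) = ((-2 - 4/3)² + (-2 - 4/3)⁴)*4 = ((-10/3)² + (-10/3)⁴)*4 = (100/9 + 10000/81)*4 = (10900/81)*4 = 43600/81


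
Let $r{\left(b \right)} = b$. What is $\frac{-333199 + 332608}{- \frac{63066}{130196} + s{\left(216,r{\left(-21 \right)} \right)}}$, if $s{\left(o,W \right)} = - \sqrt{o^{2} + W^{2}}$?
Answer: $- \frac{134796280366}{22176033196611} + \frac{834836671988 \sqrt{5233}}{22176033196611} \approx 2.7172$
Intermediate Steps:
$s{\left(o,W \right)} = - \sqrt{W^{2} + o^{2}}$
$\frac{-333199 + 332608}{- \frac{63066}{130196} + s{\left(216,r{\left(-21 \right)} \right)}} = \frac{-333199 + 332608}{- \frac{63066}{130196} - \sqrt{\left(-21\right)^{2} + 216^{2}}} = - \frac{591}{\left(-63066\right) \frac{1}{130196} - \sqrt{441 + 46656}} = - \frac{591}{- \frac{31533}{65098} - \sqrt{47097}} = - \frac{591}{- \frac{31533}{65098} - 3 \sqrt{5233}}$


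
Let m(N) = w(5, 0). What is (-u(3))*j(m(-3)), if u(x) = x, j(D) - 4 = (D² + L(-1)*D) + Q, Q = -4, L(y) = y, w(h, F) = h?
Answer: -60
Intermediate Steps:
m(N) = 5
j(D) = D² - D (j(D) = 4 + ((D² - D) - 4) = 4 + (-4 + D² - D) = D² - D)
(-u(3))*j(m(-3)) = (-1*3)*(5*(-1 + 5)) = -15*4 = -3*20 = -60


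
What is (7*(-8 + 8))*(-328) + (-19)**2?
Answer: 361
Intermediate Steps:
(7*(-8 + 8))*(-328) + (-19)**2 = (7*0)*(-328) + 361 = 0*(-328) + 361 = 0 + 361 = 361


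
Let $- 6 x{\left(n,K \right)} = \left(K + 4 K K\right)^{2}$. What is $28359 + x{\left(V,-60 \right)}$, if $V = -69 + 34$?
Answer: $-34244241$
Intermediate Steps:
$V = -35$
$x{\left(n,K \right)} = - \frac{\left(K + 4 K^{2}\right)^{2}}{6}$ ($x{\left(n,K \right)} = - \frac{\left(K + 4 K K\right)^{2}}{6} = - \frac{\left(K + 4 K^{2}\right)^{2}}{6}$)
$28359 + x{\left(V,-60 \right)} = 28359 - \frac{\left(-60\right)^{2} \left(1 + 4 \left(-60\right)\right)^{2}}{6} = 28359 - 600 \left(1 - 240\right)^{2} = 28359 - 600 \left(-239\right)^{2} = 28359 - 600 \cdot 57121 = 28359 - 34272600 = -34244241$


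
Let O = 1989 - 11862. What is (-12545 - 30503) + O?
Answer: -52921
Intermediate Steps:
O = -9873
(-12545 - 30503) + O = (-12545 - 30503) - 9873 = -43048 - 9873 = -52921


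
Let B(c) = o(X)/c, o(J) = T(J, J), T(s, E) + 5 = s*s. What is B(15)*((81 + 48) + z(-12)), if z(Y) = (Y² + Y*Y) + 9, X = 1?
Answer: -568/5 ≈ -113.60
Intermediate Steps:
T(s, E) = -5 + s² (T(s, E) = -5 + s*s = -5 + s²)
o(J) = -5 + J²
z(Y) = 9 + 2*Y² (z(Y) = (Y² + Y²) + 9 = 2*Y² + 9 = 9 + 2*Y²)
B(c) = -4/c (B(c) = (-5 + 1²)/c = (-5 + 1)/c = -4/c)
B(15)*((81 + 48) + z(-12)) = (-4/15)*((81 + 48) + (9 + 2*(-12)²)) = (-4*1/15)*(129 + (9 + 2*144)) = -4*(129 + (9 + 288))/15 = -4*(129 + 297)/15 = -4/15*426 = -568/5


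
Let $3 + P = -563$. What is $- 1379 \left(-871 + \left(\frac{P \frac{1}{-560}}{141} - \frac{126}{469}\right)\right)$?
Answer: $\frac{454011329683}{377880} \approx 1.2015 \cdot 10^{6}$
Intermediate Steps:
$P = -566$ ($P = -3 - 563 = -566$)
$- 1379 \left(-871 + \left(\frac{P \frac{1}{-560}}{141} - \frac{126}{469}\right)\right) = - 1379 \left(-871 - \left(\frac{18}{67} - \frac{\left(-566\right) \frac{1}{-560}}{141}\right)\right) = - 1379 \left(-871 - \left(\frac{18}{67} - \left(-566\right) \left(- \frac{1}{560}\right) \frac{1}{141}\right)\right) = - 1379 \left(-871 + \left(\frac{283}{280} \cdot \frac{1}{141} - \frac{18}{67}\right)\right) = - 1379 \left(-871 + \left(\frac{283}{39480} - \frac{18}{67}\right)\right) = - 1379 \left(-871 - \frac{691679}{2645160}\right) = \left(-1379\right) \left(- \frac{2304626039}{2645160}\right) = \frac{454011329683}{377880}$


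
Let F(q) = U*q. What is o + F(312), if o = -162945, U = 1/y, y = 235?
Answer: -38291763/235 ≈ -1.6294e+5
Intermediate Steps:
U = 1/235 ≈ 0.0042553
F(q) = q/235
o + F(312) = -162945 + (1/235)*312 = -162945 + 312/235 = -38291763/235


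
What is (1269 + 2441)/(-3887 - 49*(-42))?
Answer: -3710/1829 ≈ -2.0284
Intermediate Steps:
(1269 + 2441)/(-3887 - 49*(-42)) = 3710/(-3887 + 2058) = 3710/(-1829) = 3710*(-1/1829) = -3710/1829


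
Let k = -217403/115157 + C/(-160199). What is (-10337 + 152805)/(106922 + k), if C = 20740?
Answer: 2628254827467724/1972463715074669 ≈ 1.3325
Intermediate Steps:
k = -37216099377/18448036243 (k = -217403/115157 + 20740/(-160199) = -217403*1/115157 + 20740*(-1/160199) = -217403/115157 - 20740/160199 = -37216099377/18448036243 ≈ -2.0173)
(-10337 + 152805)/(106922 + k) = (-10337 + 152805)/(106922 - 37216099377/18448036243) = 142468/(1972463715074669/18448036243) = 142468*(18448036243/1972463715074669) = 2628254827467724/1972463715074669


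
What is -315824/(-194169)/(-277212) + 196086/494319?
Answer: 879530364540946/2217266919970011 ≈ 0.39667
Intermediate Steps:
-315824/(-194169)/(-277212) + 196086/494319 = -315824*(-1/194169)*(-1/277212) + 196086*(1/494319) = (315824/194169)*(-1/277212) + 65362/164773 = -78956/13456494207 + 65362/164773 = 879530364540946/2217266919970011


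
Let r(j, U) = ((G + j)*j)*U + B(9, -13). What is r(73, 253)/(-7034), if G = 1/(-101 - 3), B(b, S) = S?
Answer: -140196827/731536 ≈ -191.65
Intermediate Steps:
G = -1/104 (G = 1/(-104) = -1/104 ≈ -0.0096154)
r(j, U) = -13 + U*j*(-1/104 + j) (r(j, U) = ((-1/104 + j)*j)*U - 13 = (j*(-1/104 + j))*U - 13 = U*j*(-1/104 + j) - 13 = -13 + U*j*(-1/104 + j))
r(73, 253)/(-7034) = (-13 + 253*73² - 1/104*253*73)/(-7034) = (-13 + 253*5329 - 18469/104)*(-1/7034) = (-13 + 1348237 - 18469/104)*(-1/7034) = (140196827/104)*(-1/7034) = -140196827/731536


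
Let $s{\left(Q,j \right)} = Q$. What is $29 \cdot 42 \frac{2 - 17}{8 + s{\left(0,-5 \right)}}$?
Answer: $- \frac{9135}{4} \approx -2283.8$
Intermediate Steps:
$29 \cdot 42 \frac{2 - 17}{8 + s{\left(0,-5 \right)}} = 29 \cdot 42 \frac{2 - 17}{8 + 0} = 1218 \left(- \frac{15}{8}\right) = - \frac{9135}{4}$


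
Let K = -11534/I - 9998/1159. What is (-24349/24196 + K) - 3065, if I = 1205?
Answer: -104221477713171/33792012620 ≈ -3084.2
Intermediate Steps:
K = -25415496/1396595 (K = -11534/1205 - 9998/1159 = -25415496/1396595 ≈ -18.198)
(-24349/24196 + K) - 3065 = (-24349/24196 - 25415496/1396595) - 3065 = -648959032871/33792012620 - 3065 = -104221477713171/33792012620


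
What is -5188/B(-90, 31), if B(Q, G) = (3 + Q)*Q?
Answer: -2594/3915 ≈ -0.66258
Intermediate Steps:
B(Q, G) = Q*(3 + Q)
-5188/B(-90, 31) = -5188*(-1/(90*(3 - 90))) = -5188/((-90*(-87))) = -5188/7830 = -5188*1/7830 = -2594/3915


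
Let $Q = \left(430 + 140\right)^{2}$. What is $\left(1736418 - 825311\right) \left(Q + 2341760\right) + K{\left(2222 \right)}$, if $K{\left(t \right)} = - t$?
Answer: $2429612590398$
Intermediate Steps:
$Q = 324900$ ($Q = 570^{2} = 324900$)
$\left(1736418 - 825311\right) \left(Q + 2341760\right) + K{\left(2222 \right)} = \left(1736418 - 825311\right) \left(324900 + 2341760\right) - 2222 = 911107 \cdot 2666660 - 2222 = 2429612592620 - 2222 = 2429612590398$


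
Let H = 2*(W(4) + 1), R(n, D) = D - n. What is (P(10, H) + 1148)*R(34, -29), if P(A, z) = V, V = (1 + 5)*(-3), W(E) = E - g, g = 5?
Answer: -71190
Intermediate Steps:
W(E) = -5 + E (W(E) = E - 1*5 = E - 5 = -5 + E)
H = 0 (H = 2*((-5 + 4) + 1) = 2*(-1 + 1) = 2*0 = 0)
V = -18 (V = 6*(-3) = -18)
P(A, z) = -18
(P(10, H) + 1148)*R(34, -29) = (-18 + 1148)*(-29 - 1*34) = 1130*(-29 - 34) = 1130*(-63) = -71190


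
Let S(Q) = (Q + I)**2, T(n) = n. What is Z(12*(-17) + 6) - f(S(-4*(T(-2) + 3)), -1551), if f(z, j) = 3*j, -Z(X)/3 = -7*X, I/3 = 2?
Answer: 495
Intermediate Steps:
I = 6 (I = 3*2 = 6)
Z(X) = 21*X (Z(X) = -(-21)*X = 21*X)
S(Q) = (6 + Q)**2 (S(Q) = (Q + 6)**2 = (6 + Q)**2)
Z(12*(-17) + 6) - f(S(-4*(T(-2) + 3)), -1551) = 21*(12*(-17) + 6) - 3*(-1551) = 21*(-204 + 6) - 1*(-4653) = 21*(-198) + 4653 = -4158 + 4653 = 495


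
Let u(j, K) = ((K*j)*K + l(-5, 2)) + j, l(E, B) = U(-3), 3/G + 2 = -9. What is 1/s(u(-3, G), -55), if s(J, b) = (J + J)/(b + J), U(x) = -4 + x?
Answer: 3946/1237 ≈ 3.1900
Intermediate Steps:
G = -3/11 (G = 3/(-2 - 9) = 3/(-11) = 3*(-1/11) = -3/11 ≈ -0.27273)
l(E, B) = -7 (l(E, B) = -4 - 3 = -7)
u(j, K) = -7 + j + j*K**2 (u(j, K) = ((K*j)*K - 7) + j = (j*K**2 - 7) + j = (-7 + j*K**2) + j = -7 + j + j*K**2)
s(J, b) = 2*J/(J + b) (s(J, b) = (2*J)/(J + b) = 2*J/(J + b))
1/s(u(-3, G), -55) = 1/(2*(-7 - 3 - 3*(-3/11)**2)/((-7 - 3 - 3*(-3/11)**2) - 55)) = 1/(2*(-7 - 3 - 3*9/121)/((-7 - 3 - 3*9/121) - 55)) = 1/(2*(-7 - 3 - 27/121)/((-7 - 3 - 27/121) - 55)) = 1/(2*(-1237/121)/(-1237/121 - 55)) = 1/(2*(-1237/121)/(-7892/121)) = 1/(2*(-1237/121)*(-121/7892)) = 1/(1237/3946) = 3946/1237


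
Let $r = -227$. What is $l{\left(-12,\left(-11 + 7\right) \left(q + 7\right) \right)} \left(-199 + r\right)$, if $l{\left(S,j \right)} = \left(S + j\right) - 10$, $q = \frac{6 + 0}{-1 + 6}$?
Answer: $\frac{116724}{5} \approx 23345.0$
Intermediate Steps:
$q = \frac{6}{5} \approx 1.2$
$l{\left(S,j \right)} = -10 + S + j$
$l{\left(-12,\left(-11 + 7\right) \left(q + 7\right) \right)} \left(-199 + r\right) = \left(-10 - 12 + \left(-11 + 7\right) \left(\frac{6}{5} + 7\right)\right) \left(-199 - 227\right) = \left(-10 - 12 - \frac{164}{5}\right) \left(-426\right) = \left(- \frac{274}{5}\right) \left(-426\right) = \frac{116724}{5}$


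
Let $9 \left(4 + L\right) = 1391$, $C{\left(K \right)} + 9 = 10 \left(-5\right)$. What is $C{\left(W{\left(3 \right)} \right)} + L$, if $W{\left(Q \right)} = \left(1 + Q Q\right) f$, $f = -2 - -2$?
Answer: $\frac{824}{9} \approx 91.556$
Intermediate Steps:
$f = 0$ ($f = -2 + 2 = 0$)
$W{\left(Q \right)} = 0$ ($W{\left(Q \right)} = \left(1 + Q Q\right) 0 = \left(1 + Q^{2}\right) 0 = 0$)
$C{\left(K \right)} = -59$ ($C{\left(K \right)} = -9 + 10 \left(-5\right) = -9 - 50 = -59$)
$L = \frac{1355}{9}$ ($L = -4 + \frac{1}{9} \cdot 1391 = -4 + \frac{1391}{9} = \frac{1355}{9} \approx 150.56$)
$C{\left(W{\left(3 \right)} \right)} + L = -59 + \frac{1355}{9} = \frac{824}{9}$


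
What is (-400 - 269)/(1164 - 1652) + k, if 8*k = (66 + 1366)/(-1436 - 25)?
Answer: 890057/712968 ≈ 1.2484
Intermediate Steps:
k = -179/1461 (k = ((66 + 1366)/(-1436 - 25))/8 = (1432/(-1461))/8 = (1432*(-1/1461))/8 = (⅛)*(-1432/1461) = -179/1461 ≈ -0.12252)
(-400 - 269)/(1164 - 1652) + k = (-400 - 269)/(1164 - 1652) - 179/1461 = -669/(-488) - 179/1461 = -669*(-1/488) - 179/1461 = 669/488 - 179/1461 = 890057/712968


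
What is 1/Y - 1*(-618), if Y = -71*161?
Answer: 7064357/11431 ≈ 618.00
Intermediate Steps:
Y = -11431
1/Y - 1*(-618) = 1/(-11431) - 1*(-618) = -1/11431 + 618 = 7064357/11431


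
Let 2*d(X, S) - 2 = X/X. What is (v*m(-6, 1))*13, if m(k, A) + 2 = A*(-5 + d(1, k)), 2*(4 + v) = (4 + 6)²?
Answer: -3289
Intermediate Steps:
d(X, S) = 3/2 (d(X, S) = 1 + (X/X)/2 = 1 + (½)*1 = 1 + ½ = 3/2)
v = 46 (v = -4 + (4 + 6)²/2 = -4 + (½)*10² = -4 + (½)*100 = -4 + 50 = 46)
m(k, A) = -2 - 7*A/2 (m(k, A) = -2 + A*(-5 + 3/2) = -2 + A*(-7/2) = -2 - 7*A/2)
(v*m(-6, 1))*13 = (46*(-2 - 7/2*1))*13 = (46*(-2 - 7/2))*13 = (46*(-11/2))*13 = -253*13 = -3289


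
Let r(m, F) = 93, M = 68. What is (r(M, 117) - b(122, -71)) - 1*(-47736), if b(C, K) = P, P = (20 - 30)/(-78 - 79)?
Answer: 7509143/157 ≈ 47829.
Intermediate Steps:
P = 10/157 (P = -10/(-157) = -10*(-1/157) = 10/157 ≈ 0.063694)
b(C, K) = 10/157
(r(M, 117) - b(122, -71)) - 1*(-47736) = (93 - 1*10/157) - 1*(-47736) = (93 - 10/157) + 47736 = 14591/157 + 47736 = 7509143/157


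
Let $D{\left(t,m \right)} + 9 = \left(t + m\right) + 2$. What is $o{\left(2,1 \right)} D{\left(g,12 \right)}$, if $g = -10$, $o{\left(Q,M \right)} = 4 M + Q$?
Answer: $-30$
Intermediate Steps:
$o{\left(Q,M \right)} = Q + 4 M$
$D{\left(t,m \right)} = -7 + m + t$ ($D{\left(t,m \right)} = -9 + \left(\left(t + m\right) + 2\right) = -9 + \left(\left(m + t\right) + 2\right) = -9 + \left(2 + m + t\right) = -7 + m + t$)
$o{\left(2,1 \right)} D{\left(g,12 \right)} = \left(2 + 4 \cdot 1\right) \left(-7 + 12 - 10\right) = \left(2 + 4\right) \left(-5\right) = 6 \left(-5\right) = -30$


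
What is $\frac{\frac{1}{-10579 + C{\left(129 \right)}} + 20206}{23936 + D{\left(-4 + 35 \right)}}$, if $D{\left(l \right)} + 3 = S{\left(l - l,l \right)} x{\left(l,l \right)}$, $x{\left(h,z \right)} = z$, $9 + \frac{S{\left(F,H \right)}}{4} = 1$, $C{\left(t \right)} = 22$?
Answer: $\frac{213314741}{242188137} \approx 0.88078$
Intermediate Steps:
$S{\left(F,H \right)} = -32$ ($S{\left(F,H \right)} = -36 + 4 \cdot 1 = -36 + 4 = -32$)
$D{\left(l \right)} = -3 - 32 l$
$\frac{\frac{1}{-10579 + C{\left(129 \right)}} + 20206}{23936 + D{\left(-4 + 35 \right)}} = \frac{\frac{1}{-10579 + 22} + 20206}{23936 - \left(3 + 32 \left(-4 + 35\right)\right)} = \frac{\frac{1}{-10557} + 20206}{23936 - 995} = \frac{- \frac{1}{10557} + 20206}{23936 - 995} = \frac{213314741}{10557 \left(23936 - 995\right)} = \frac{213314741}{10557 \cdot 22941} = \frac{213314741}{10557} \cdot \frac{1}{22941} = \frac{213314741}{242188137}$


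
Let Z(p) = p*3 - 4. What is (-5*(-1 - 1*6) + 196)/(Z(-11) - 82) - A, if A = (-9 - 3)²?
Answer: -2481/17 ≈ -145.94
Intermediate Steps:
A = 144 (A = (-12)² = 144)
Z(p) = -4 + 3*p (Z(p) = 3*p - 4 = -4 + 3*p)
(-5*(-1 - 1*6) + 196)/(Z(-11) - 82) - A = (-5*(-1 - 1*6) + 196)/((-4 + 3*(-11)) - 82) - 1*144 = (-5*(-1 - 6) + 196)/((-4 - 33) - 82) - 144 = (-5*(-7) + 196)/(-37 - 82) - 144 = (35 + 196)/(-119) - 144 = 231*(-1/119) - 144 = -33/17 - 144 = -2481/17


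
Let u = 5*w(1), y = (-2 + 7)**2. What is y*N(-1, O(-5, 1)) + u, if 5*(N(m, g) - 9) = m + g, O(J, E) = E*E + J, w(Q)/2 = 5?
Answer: 250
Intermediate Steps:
w(Q) = 10 (w(Q) = 2*5 = 10)
O(J, E) = J + E**2 (O(J, E) = E**2 + J = J + E**2)
N(m, g) = 9 + g/5 + m/5 (N(m, g) = 9 + (m + g)/5 = 9 + (g + m)/5 = 9 + (g/5 + m/5) = 9 + g/5 + m/5)
y = 25 (y = 5**2 = 25)
u = 50 (u = 5*10 = 50)
y*N(-1, O(-5, 1)) + u = 25*(9 + (-5 + 1**2)/5 + (1/5)*(-1)) + 50 = 25*(9 + (-5 + 1)/5 - 1/5) + 50 = 25*(9 + (1/5)*(-4) - 1/5) + 50 = 25*(9 - 4/5 - 1/5) + 50 = 25*8 + 50 = 200 + 50 = 250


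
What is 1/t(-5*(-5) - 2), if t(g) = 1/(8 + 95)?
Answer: 103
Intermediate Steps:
t(g) = 1/103
1/t(-5*(-5) - 2) = 1/(1/103) = 103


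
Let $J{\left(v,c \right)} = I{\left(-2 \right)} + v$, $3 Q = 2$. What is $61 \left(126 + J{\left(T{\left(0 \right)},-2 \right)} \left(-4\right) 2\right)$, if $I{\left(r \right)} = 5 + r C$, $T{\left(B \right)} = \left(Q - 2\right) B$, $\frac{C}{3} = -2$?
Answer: $-610$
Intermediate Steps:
$C = -6$ ($C = 3 \left(-2\right) = -6$)
$Q = \frac{2}{3}$ ($Q = \frac{1}{3} \cdot 2 = \frac{2}{3} \approx 0.66667$)
$T{\left(B \right)} = - \frac{4 B}{3}$ ($T{\left(B \right)} = \left(\frac{2}{3} - 2\right) B = - \frac{4 B}{3}$)
$I{\left(r \right)} = 5 - 6 r$ ($I{\left(r \right)} = 5 + r \left(-6\right) = 5 - 6 r$)
$J{\left(v,c \right)} = 17 + v$ ($J{\left(v,c \right)} = \left(5 - -12\right) + v = \left(5 + 12\right) + v = 17 + v$)
$61 \left(126 + J{\left(T{\left(0 \right)},-2 \right)} \left(-4\right) 2\right) = 61 \left(126 + \left(17 - 0\right) \left(-4\right) 2\right) = 61 \left(126 + \left(17 + 0\right) \left(-4\right) 2\right) = 61 \left(126 + 17 \left(-4\right) 2\right) = 61 \left(126 - 136\right) = 61 \left(-10\right) = -610$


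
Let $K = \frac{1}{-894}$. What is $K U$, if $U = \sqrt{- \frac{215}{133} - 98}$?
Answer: $- \frac{i \sqrt{1762117}}{118902} \approx - 0.011164 i$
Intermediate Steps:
$U = \frac{i \sqrt{1762117}}{133}$ ($U = \sqrt{\left(-215\right) \frac{1}{133} - 98} = \sqrt{- \frac{215}{133} - 98} = \sqrt{- \frac{13249}{133}} = \frac{i \sqrt{1762117}}{133} \approx 9.9808 i$)
$K = - \frac{1}{894} \approx -0.0011186$
$K U = - \frac{\frac{1}{133} i \sqrt{1762117}}{894} = - \frac{i \sqrt{1762117}}{118902}$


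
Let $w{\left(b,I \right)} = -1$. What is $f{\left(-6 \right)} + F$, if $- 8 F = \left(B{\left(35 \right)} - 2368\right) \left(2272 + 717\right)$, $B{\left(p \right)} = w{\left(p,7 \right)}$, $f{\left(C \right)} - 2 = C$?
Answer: $\frac{7080909}{8} \approx 8.8511 \cdot 10^{5}$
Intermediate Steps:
$f{\left(C \right)} = 2 + C$
$B{\left(p \right)} = -1$
$F = \frac{7080941}{8}$ ($F = - \frac{\left(-1 - 2368\right) \left(2272 + 717\right)}{8} = - \frac{\left(-2369\right) 2989}{8} = \left(- \frac{1}{8}\right) \left(-7080941\right) = \frac{7080941}{8} \approx 8.8512 \cdot 10^{5}$)
$f{\left(-6 \right)} + F = \left(2 - 6\right) + \frac{7080941}{8} = -4 + \frac{7080941}{8} = \frac{7080909}{8}$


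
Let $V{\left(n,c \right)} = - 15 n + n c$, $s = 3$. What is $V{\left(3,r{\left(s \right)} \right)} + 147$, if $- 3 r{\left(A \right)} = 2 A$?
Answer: $96$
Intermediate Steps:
$r{\left(A \right)} = - \frac{2 A}{3}$
$V{\left(n,c \right)} = - 15 n + c n$
$V{\left(3,r{\left(s \right)} \right)} + 147 = 3 \left(-15 - 2\right) + 147 = 3 \left(-17\right) + 147 = -51 + 147 = 96$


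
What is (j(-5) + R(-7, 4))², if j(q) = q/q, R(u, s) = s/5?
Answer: 81/25 ≈ 3.2400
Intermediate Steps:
R(u, s) = s/5 (R(u, s) = s*(⅕) = s/5)
j(q) = 1
(j(-5) + R(-7, 4))² = (1 + (⅕)*4)² = (1 + ⅘)² = (9/5)² = 81/25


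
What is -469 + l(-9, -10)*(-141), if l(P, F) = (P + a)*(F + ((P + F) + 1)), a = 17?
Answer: 31115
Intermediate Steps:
l(P, F) = (17 + P)*(1 + P + 2*F) (l(P, F) = (P + 17)*(F + ((P + F) + 1)) = (17 + P)*(F + ((F + P) + 1)) = (17 + P)*(F + (1 + F + P)) = (17 + P)*(1 + P + 2*F))
-469 + l(-9, -10)*(-141) = -469 + (17 + (-9)**2 + 18*(-9) + 34*(-10) + 2*(-10)*(-9))*(-141) = -469 + (17 + 81 - 162 - 340 + 180)*(-141) = -469 - 224*(-141) = -469 + 31584 = 31115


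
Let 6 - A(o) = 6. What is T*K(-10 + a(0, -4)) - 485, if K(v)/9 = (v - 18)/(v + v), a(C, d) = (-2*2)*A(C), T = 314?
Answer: 17357/5 ≈ 3471.4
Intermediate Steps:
A(o) = 0 (A(o) = 6 - 1*6 = 6 - 6 = 0)
a(C, d) = 0 (a(C, d) = -2*2*0 = -4*0 = 0)
K(v) = 9*(-18 + v)/(2*v) (K(v) = 9*((v - 18)/(v + v)) = 9*((-18 + v)/((2*v))) = 9*((-18 + v)*(1/(2*v))) = 9*((-18 + v)/(2*v)) = 9*(-18 + v)/(2*v))
T*K(-10 + a(0, -4)) - 485 = 314*(9/2 - 81/(-10 + 0)) - 485 = 314*(9/2 - 81/(-10)) - 485 = 314*(9/2 - 81*(-1/10)) - 485 = 314*(9/2 + 81/10) - 485 = 314*(63/5) - 485 = 19782/5 - 485 = 17357/5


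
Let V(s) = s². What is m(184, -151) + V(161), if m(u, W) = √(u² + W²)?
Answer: 25921 + √56657 ≈ 26159.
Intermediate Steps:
m(u, W) = √(W² + u²)
m(184, -151) + V(161) = √((-151)² + 184²) + 161² = √(22801 + 33856) + 25921 = √56657 + 25921 = 25921 + √56657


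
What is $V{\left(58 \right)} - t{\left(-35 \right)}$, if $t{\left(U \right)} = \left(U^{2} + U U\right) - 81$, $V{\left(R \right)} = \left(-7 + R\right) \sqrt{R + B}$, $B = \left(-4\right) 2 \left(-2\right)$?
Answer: $-2369 + 51 \sqrt{74} \approx -1930.3$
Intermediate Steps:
$B = 16$ ($B = \left(-8\right) \left(-2\right) = 16$)
$V{\left(R \right)} = \sqrt{16 + R} \left(-7 + R\right)$ ($V{\left(R \right)} = \left(-7 + R\right) \sqrt{R + 16} = \left(-7 + R\right) \sqrt{16 + R} = \sqrt{16 + R} \left(-7 + R\right)$)
$t{\left(U \right)} = -81 + 2 U^{2}$ ($t{\left(U \right)} = \left(U^{2} + U^{2}\right) - 81 = 2 U^{2} - 81 = -81 + 2 U^{2}$)
$V{\left(58 \right)} - t{\left(-35 \right)} = \sqrt{16 + 58} \left(-7 + 58\right) - \left(-81 + 2 \left(-35\right)^{2}\right) = \sqrt{74} \cdot 51 - \left(-81 + 2 \cdot 1225\right) = 51 \sqrt{74} - \left(-81 + 2450\right) = 51 \sqrt{74} - 2369 = -2369 + 51 \sqrt{74}$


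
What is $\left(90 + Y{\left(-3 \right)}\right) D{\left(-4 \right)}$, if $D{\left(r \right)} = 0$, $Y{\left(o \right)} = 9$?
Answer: $0$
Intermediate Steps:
$\left(90 + Y{\left(-3 \right)}\right) D{\left(-4 \right)} = \left(90 + 9\right) 0 = 99 \cdot 0 = 0$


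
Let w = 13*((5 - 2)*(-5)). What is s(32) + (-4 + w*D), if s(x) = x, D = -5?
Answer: 1003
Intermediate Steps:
w = -195 (w = 13*(3*(-5)) = 13*(-15) = -195)
s(32) + (-4 + w*D) = 32 + (-4 - 195*(-5)) = 32 + (-4 + 975) = 32 + 971 = 1003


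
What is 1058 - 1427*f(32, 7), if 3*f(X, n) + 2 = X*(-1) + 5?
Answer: 44557/3 ≈ 14852.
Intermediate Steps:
f(X, n) = 1 - X/3 (f(X, n) = -⅔ + (X*(-1) + 5)/3 = -⅔ + (-X + 5)/3 = -⅔ + (5 - X)/3 = -⅔ + (5/3 - X/3) = 1 - X/3)
1058 - 1427*f(32, 7) = 1058 - 1427*(1 - ⅓*32) = 1058 - 1427*(1 - 32/3) = 1058 - 1427*(-29/3) = 1058 + 41383/3 = 44557/3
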